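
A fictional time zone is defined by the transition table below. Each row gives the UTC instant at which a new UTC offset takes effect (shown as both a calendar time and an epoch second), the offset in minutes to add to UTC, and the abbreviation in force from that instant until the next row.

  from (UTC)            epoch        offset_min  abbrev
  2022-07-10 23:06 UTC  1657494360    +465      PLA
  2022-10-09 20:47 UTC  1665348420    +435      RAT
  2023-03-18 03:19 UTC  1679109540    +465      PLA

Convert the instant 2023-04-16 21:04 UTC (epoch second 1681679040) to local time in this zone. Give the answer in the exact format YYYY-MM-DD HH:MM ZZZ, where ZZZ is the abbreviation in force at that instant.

Query: 2023-04-16 21:04 UTC
Rule 3/3 (PLA, +07:45): 2023-03-18 03:19 UTC ≤ query < +∞
21·60 + 4 + 465 = 1729 min
1729 = 1·1440 + 289; 289 = 4·60 + 49 → 04:49, 2023-04-16 + 1 day = 2023-04-17
→ 2023-04-17 04:49 PLA

2023-04-17 04:49 PLA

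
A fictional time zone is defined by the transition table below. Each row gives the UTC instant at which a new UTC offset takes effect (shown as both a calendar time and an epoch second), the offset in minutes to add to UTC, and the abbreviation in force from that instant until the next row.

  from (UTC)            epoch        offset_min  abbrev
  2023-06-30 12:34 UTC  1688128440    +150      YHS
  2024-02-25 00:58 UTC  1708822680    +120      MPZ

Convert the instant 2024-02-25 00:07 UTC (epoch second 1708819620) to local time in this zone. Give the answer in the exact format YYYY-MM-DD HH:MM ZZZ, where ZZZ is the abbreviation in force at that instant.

Query: 2024-02-25 00:07 UTC
Rule 1/2 (YHS, +02:30): 2023-06-30 12:34 UTC ≤ query < 2024-02-25 00:58 UTC
0·60 + 7 + 150 = 157 min
157 = 0·1440 + 157; 157 = 2·60 + 37 → 02:37, same day
→ 2024-02-25 02:37 YHS

2024-02-25 02:37 YHS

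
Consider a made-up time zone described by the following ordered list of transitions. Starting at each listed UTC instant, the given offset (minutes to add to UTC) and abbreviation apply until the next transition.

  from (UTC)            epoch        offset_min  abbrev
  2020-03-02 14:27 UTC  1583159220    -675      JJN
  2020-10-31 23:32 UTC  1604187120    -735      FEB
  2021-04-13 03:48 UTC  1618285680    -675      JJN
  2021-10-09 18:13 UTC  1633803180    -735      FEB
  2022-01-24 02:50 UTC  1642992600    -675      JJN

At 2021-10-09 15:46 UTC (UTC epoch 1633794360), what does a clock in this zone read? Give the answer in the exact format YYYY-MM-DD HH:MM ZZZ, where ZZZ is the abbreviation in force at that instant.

Query: 2021-10-09 15:46 UTC
Rule 3/5 (JJN, -11:15): 2021-04-13 03:48 UTC ≤ query < 2021-10-09 18:13 UTC
15·60 + 46 - 675 = 271 min
271 = 0·1440 + 271; 271 = 4·60 + 31 → 04:31, same day
→ 2021-10-09 04:31 JJN

2021-10-09 04:31 JJN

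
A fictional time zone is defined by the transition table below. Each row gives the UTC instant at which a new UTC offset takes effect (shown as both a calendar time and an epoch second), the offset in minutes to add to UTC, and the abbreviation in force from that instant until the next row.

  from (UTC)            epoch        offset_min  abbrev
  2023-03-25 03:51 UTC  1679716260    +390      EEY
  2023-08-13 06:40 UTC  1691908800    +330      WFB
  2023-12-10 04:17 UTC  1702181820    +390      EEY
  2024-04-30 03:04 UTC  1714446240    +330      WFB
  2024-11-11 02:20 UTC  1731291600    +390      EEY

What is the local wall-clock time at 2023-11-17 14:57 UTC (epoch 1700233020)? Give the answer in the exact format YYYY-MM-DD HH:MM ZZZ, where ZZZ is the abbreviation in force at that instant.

2023-11-17 20:27 WFB

Query: 2023-11-17 14:57 UTC
Rule 2/5 (WFB, +05:30): 2023-08-13 06:40 UTC ≤ query < 2023-12-10 04:17 UTC
14·60 + 57 + 330 = 1227 min
1227 = 0·1440 + 1227; 1227 = 20·60 + 27 → 20:27, same day
→ 2023-11-17 20:27 WFB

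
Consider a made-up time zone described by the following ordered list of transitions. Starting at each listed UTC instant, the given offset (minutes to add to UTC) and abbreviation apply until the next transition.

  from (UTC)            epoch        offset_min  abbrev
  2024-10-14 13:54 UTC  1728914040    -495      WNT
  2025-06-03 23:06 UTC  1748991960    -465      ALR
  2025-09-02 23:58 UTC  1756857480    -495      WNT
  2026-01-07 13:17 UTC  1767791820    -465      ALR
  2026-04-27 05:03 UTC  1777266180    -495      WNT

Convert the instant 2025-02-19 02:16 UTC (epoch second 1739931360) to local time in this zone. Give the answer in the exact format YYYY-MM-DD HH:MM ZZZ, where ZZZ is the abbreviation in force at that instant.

Query: 2025-02-19 02:16 UTC
Rule 1/5 (WNT, -08:15): 2024-10-14 13:54 UTC ≤ query < 2025-06-03 23:06 UTC
2·60 + 16 - 495 = -359 min
-359 = -1·1440 + 1081; 1081 = 18·60 + 1 → 18:01, 2025-02-19 - 1 day = 2025-02-18
→ 2025-02-18 18:01 WNT

2025-02-18 18:01 WNT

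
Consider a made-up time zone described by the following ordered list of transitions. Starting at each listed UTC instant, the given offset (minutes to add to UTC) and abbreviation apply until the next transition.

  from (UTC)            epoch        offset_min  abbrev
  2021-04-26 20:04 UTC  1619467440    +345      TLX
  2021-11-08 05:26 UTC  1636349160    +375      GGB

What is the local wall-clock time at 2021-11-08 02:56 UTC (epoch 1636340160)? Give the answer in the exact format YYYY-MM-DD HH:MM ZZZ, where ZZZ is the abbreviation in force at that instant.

Query: 2021-11-08 02:56 UTC
Rule 1/2 (TLX, +05:45): 2021-04-26 20:04 UTC ≤ query < 2021-11-08 05:26 UTC
2·60 + 56 + 345 = 521 min
521 = 0·1440 + 521; 521 = 8·60 + 41 → 08:41, same day
→ 2021-11-08 08:41 TLX

2021-11-08 08:41 TLX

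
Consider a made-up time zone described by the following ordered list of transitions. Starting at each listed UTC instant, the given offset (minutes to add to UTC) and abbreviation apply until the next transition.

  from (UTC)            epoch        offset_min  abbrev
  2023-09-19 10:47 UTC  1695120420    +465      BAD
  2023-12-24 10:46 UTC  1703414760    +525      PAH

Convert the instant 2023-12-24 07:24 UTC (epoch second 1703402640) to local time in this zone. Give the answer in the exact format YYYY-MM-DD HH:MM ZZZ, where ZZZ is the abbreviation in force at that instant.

2023-12-24 15:09 BAD

Query: 2023-12-24 07:24 UTC
Rule 1/2 (BAD, +07:45): 2023-09-19 10:47 UTC ≤ query < 2023-12-24 10:46 UTC
7·60 + 24 + 465 = 909 min
909 = 0·1440 + 909; 909 = 15·60 + 9 → 15:09, same day
→ 2023-12-24 15:09 BAD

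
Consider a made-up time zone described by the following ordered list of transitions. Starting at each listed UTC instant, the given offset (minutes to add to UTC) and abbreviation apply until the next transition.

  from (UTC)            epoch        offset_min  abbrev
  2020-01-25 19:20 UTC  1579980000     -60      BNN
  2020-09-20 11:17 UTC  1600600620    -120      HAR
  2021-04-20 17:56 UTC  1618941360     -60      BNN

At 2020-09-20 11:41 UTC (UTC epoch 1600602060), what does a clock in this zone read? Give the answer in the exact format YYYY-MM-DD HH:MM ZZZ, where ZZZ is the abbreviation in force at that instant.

Query: 2020-09-20 11:41 UTC
Rule 2/3 (HAR, -02:00): 2020-09-20 11:17 UTC ≤ query < 2021-04-20 17:56 UTC
11·60 + 41 - 120 = 581 min
581 = 0·1440 + 581; 581 = 9·60 + 41 → 09:41, same day
→ 2020-09-20 09:41 HAR

2020-09-20 09:41 HAR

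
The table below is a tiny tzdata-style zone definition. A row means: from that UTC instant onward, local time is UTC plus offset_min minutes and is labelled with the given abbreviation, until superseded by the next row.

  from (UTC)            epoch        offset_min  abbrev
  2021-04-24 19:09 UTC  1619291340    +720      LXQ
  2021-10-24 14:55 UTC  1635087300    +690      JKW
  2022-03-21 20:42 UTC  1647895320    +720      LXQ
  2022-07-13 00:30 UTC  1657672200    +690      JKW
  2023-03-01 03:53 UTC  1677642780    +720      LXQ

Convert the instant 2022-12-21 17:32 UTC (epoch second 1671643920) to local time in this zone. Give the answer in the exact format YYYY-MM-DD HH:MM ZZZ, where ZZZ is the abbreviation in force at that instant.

Query: 2022-12-21 17:32 UTC
Rule 4/5 (JKW, +11:30): 2022-07-13 00:30 UTC ≤ query < 2023-03-01 03:53 UTC
17·60 + 32 + 690 = 1742 min
1742 = 1·1440 + 302; 302 = 5·60 + 2 → 05:02, 2022-12-21 + 1 day = 2022-12-22
→ 2022-12-22 05:02 JKW

2022-12-22 05:02 JKW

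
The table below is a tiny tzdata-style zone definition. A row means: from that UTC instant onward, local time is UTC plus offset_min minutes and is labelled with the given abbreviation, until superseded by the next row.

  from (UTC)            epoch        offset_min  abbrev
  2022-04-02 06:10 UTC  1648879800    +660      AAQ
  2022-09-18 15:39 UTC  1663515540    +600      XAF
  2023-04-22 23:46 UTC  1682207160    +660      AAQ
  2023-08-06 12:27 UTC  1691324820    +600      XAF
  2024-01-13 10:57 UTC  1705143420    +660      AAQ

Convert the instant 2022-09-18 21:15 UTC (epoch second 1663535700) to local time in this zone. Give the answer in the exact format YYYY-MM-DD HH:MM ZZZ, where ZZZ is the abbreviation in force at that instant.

2022-09-19 07:15 XAF

Query: 2022-09-18 21:15 UTC
Rule 2/5 (XAF, +10:00): 2022-09-18 15:39 UTC ≤ query < 2023-04-22 23:46 UTC
21·60 + 15 + 600 = 1875 min
1875 = 1·1440 + 435; 435 = 7·60 + 15 → 07:15, 2022-09-18 + 1 day = 2022-09-19
→ 2022-09-19 07:15 XAF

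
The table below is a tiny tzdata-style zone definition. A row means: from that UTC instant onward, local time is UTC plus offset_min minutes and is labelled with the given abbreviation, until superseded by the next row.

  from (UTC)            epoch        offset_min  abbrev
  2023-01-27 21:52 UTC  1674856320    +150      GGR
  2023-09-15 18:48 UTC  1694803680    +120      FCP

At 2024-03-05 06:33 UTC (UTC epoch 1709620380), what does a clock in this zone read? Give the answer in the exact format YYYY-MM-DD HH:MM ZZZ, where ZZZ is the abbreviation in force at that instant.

Query: 2024-03-05 06:33 UTC
Rule 2/2 (FCP, +02:00): 2023-09-15 18:48 UTC ≤ query < +∞
6·60 + 33 + 120 = 513 min
513 = 0·1440 + 513; 513 = 8·60 + 33 → 08:33, same day
→ 2024-03-05 08:33 FCP

2024-03-05 08:33 FCP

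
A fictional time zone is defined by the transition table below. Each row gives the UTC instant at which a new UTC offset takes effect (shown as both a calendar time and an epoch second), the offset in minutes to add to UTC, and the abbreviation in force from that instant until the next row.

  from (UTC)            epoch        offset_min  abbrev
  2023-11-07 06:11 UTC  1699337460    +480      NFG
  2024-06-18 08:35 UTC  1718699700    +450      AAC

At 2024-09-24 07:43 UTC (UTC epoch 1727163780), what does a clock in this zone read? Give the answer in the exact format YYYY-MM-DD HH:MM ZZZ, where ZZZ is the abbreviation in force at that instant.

Query: 2024-09-24 07:43 UTC
Rule 2/2 (AAC, +07:30): 2024-06-18 08:35 UTC ≤ query < +∞
7·60 + 43 + 450 = 913 min
913 = 0·1440 + 913; 913 = 15·60 + 13 → 15:13, same day
→ 2024-09-24 15:13 AAC

2024-09-24 15:13 AAC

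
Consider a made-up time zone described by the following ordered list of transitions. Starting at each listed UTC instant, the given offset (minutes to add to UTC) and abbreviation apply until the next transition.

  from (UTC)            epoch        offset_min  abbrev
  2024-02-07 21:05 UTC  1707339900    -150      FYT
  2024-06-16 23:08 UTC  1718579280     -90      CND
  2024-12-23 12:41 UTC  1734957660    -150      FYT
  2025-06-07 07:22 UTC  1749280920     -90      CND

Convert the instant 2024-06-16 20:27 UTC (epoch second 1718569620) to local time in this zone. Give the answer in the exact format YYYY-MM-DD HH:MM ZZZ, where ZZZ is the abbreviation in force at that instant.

2024-06-16 17:57 FYT

Query: 2024-06-16 20:27 UTC
Rule 1/4 (FYT, -02:30): 2024-02-07 21:05 UTC ≤ query < 2024-06-16 23:08 UTC
20·60 + 27 - 150 = 1077 min
1077 = 0·1440 + 1077; 1077 = 17·60 + 57 → 17:57, same day
→ 2024-06-16 17:57 FYT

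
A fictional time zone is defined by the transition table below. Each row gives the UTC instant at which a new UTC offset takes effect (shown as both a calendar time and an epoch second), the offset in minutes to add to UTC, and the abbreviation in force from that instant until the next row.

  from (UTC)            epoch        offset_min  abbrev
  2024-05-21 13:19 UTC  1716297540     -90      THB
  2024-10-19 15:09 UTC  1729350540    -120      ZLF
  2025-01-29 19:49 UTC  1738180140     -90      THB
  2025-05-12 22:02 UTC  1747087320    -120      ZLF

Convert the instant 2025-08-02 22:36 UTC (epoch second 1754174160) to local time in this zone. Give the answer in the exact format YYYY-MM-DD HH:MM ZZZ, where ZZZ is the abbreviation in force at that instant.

2025-08-02 20:36 ZLF

Query: 2025-08-02 22:36 UTC
Rule 4/4 (ZLF, -02:00): 2025-05-12 22:02 UTC ≤ query < +∞
22·60 + 36 - 120 = 1236 min
1236 = 0·1440 + 1236; 1236 = 20·60 + 36 → 20:36, same day
→ 2025-08-02 20:36 ZLF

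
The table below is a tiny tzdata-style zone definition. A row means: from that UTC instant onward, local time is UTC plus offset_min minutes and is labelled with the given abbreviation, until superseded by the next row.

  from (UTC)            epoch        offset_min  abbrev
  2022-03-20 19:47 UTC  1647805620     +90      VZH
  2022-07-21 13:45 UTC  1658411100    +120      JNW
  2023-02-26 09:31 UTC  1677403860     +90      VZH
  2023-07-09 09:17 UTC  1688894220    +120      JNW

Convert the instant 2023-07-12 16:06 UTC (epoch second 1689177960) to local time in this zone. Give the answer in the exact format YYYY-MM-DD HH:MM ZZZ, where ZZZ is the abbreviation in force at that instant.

Query: 2023-07-12 16:06 UTC
Rule 4/4 (JNW, +02:00): 2023-07-09 09:17 UTC ≤ query < +∞
16·60 + 6 + 120 = 1086 min
1086 = 0·1440 + 1086; 1086 = 18·60 + 6 → 18:06, same day
→ 2023-07-12 18:06 JNW

2023-07-12 18:06 JNW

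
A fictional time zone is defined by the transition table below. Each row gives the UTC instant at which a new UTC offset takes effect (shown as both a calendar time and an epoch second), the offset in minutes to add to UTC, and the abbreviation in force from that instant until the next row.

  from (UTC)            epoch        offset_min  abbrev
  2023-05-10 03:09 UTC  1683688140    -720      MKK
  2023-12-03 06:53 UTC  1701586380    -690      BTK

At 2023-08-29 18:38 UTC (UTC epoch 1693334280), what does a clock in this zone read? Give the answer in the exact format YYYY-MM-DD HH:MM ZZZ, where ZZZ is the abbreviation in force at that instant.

Query: 2023-08-29 18:38 UTC
Rule 1/2 (MKK, -12:00): 2023-05-10 03:09 UTC ≤ query < 2023-12-03 06:53 UTC
18·60 + 38 - 720 = 398 min
398 = 0·1440 + 398; 398 = 6·60 + 38 → 06:38, same day
→ 2023-08-29 06:38 MKK

2023-08-29 06:38 MKK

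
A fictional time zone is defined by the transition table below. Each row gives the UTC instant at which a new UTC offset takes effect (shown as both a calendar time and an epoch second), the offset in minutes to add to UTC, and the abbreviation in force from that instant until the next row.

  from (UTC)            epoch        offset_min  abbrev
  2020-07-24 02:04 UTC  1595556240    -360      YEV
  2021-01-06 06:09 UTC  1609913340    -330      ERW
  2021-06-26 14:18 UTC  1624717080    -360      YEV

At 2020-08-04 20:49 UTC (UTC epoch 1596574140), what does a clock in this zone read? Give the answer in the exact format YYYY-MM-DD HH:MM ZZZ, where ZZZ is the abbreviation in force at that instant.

2020-08-04 14:49 YEV

Query: 2020-08-04 20:49 UTC
Rule 1/3 (YEV, -06:00): 2020-07-24 02:04 UTC ≤ query < 2021-01-06 06:09 UTC
20·60 + 49 - 360 = 889 min
889 = 0·1440 + 889; 889 = 14·60 + 49 → 14:49, same day
→ 2020-08-04 14:49 YEV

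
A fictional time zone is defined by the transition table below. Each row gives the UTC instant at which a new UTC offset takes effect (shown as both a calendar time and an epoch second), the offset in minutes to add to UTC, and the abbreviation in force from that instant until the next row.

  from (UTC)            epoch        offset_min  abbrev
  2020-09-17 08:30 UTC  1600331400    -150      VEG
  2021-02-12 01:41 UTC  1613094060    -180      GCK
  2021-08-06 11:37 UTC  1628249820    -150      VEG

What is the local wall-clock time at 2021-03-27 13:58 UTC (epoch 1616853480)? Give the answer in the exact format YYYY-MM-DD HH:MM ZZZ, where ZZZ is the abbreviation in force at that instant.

2021-03-27 10:58 GCK

Query: 2021-03-27 13:58 UTC
Rule 2/3 (GCK, -03:00): 2021-02-12 01:41 UTC ≤ query < 2021-08-06 11:37 UTC
13·60 + 58 - 180 = 658 min
658 = 0·1440 + 658; 658 = 10·60 + 58 → 10:58, same day
→ 2021-03-27 10:58 GCK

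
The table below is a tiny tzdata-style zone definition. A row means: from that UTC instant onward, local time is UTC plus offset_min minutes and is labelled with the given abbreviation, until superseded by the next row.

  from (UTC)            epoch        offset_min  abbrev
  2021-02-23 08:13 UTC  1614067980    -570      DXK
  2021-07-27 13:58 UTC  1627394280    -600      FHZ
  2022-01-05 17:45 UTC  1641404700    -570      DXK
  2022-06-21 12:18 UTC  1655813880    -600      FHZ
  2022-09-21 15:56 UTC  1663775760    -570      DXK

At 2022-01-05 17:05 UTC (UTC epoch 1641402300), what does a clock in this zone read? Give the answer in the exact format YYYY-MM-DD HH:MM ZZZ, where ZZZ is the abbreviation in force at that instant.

Query: 2022-01-05 17:05 UTC
Rule 2/5 (FHZ, -10:00): 2021-07-27 13:58 UTC ≤ query < 2022-01-05 17:45 UTC
17·60 + 5 - 600 = 425 min
425 = 0·1440 + 425; 425 = 7·60 + 5 → 07:05, same day
→ 2022-01-05 07:05 FHZ

2022-01-05 07:05 FHZ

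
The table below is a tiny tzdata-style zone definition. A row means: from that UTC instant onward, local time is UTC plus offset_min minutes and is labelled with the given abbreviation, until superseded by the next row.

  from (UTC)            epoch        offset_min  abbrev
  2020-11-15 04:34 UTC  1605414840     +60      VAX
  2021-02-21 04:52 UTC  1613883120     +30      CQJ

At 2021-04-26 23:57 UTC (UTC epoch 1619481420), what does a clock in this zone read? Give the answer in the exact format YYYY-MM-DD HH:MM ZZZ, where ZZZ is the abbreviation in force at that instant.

Query: 2021-04-26 23:57 UTC
Rule 2/2 (CQJ, +00:30): 2021-02-21 04:52 UTC ≤ query < +∞
23·60 + 57 + 30 = 1467 min
1467 = 1·1440 + 27; 27 = 0·60 + 27 → 00:27, 2021-04-26 + 1 day = 2021-04-27
→ 2021-04-27 00:27 CQJ

2021-04-27 00:27 CQJ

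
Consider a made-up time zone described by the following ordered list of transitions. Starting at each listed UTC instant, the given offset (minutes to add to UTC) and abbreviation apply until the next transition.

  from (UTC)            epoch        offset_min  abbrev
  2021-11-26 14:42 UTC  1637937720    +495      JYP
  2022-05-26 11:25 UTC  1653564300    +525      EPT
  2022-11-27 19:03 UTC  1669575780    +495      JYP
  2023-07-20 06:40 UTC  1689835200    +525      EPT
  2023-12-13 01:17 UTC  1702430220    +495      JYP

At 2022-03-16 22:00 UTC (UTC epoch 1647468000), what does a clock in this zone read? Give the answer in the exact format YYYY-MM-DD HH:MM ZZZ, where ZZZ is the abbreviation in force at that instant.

Query: 2022-03-16 22:00 UTC
Rule 1/5 (JYP, +08:15): 2021-11-26 14:42 UTC ≤ query < 2022-05-26 11:25 UTC
22·60 + 0 + 495 = 1815 min
1815 = 1·1440 + 375; 375 = 6·60 + 15 → 06:15, 2022-03-16 + 1 day = 2022-03-17
→ 2022-03-17 06:15 JYP

2022-03-17 06:15 JYP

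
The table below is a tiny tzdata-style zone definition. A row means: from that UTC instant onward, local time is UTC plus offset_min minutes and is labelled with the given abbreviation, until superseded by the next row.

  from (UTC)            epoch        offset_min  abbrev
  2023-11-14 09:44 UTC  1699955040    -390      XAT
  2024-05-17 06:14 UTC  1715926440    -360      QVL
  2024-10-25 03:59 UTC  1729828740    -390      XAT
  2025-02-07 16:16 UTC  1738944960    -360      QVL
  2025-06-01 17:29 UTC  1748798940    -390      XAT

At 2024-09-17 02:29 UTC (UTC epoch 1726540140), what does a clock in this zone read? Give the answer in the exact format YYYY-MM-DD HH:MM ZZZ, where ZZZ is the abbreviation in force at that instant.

2024-09-16 20:29 QVL

Query: 2024-09-17 02:29 UTC
Rule 2/5 (QVL, -06:00): 2024-05-17 06:14 UTC ≤ query < 2024-10-25 03:59 UTC
2·60 + 29 - 360 = -211 min
-211 = -1·1440 + 1229; 1229 = 20·60 + 29 → 20:29, 2024-09-17 - 1 day = 2024-09-16
→ 2024-09-16 20:29 QVL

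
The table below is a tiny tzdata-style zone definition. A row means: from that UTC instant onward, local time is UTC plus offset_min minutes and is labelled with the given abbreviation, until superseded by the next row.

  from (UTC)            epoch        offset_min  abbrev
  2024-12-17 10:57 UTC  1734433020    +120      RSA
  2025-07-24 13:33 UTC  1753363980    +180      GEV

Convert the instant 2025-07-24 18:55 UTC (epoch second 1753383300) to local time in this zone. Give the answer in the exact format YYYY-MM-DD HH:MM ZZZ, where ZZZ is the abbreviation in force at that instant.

Query: 2025-07-24 18:55 UTC
Rule 2/2 (GEV, +03:00): 2025-07-24 13:33 UTC ≤ query < +∞
18·60 + 55 + 180 = 1315 min
1315 = 0·1440 + 1315; 1315 = 21·60 + 55 → 21:55, same day
→ 2025-07-24 21:55 GEV

2025-07-24 21:55 GEV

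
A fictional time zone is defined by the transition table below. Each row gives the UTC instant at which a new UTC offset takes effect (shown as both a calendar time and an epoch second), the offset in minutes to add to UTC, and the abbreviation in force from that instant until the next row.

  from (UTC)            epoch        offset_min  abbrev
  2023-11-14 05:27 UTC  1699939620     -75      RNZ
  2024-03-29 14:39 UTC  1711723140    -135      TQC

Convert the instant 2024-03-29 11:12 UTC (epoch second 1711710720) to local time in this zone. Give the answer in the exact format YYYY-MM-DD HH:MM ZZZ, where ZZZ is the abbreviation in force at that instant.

2024-03-29 09:57 RNZ

Query: 2024-03-29 11:12 UTC
Rule 1/2 (RNZ, -01:15): 2023-11-14 05:27 UTC ≤ query < 2024-03-29 14:39 UTC
11·60 + 12 - 75 = 597 min
597 = 0·1440 + 597; 597 = 9·60 + 57 → 09:57, same day
→ 2024-03-29 09:57 RNZ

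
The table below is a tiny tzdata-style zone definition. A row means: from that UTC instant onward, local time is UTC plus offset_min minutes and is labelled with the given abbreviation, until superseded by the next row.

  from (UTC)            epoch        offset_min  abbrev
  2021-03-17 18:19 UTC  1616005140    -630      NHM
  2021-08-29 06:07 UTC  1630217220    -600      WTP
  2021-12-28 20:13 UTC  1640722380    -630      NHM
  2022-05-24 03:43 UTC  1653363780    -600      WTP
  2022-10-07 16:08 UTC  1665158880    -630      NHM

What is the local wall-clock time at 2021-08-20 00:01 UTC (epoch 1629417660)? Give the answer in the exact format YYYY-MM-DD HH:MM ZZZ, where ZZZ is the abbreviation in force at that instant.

Query: 2021-08-20 00:01 UTC
Rule 1/5 (NHM, -10:30): 2021-03-17 18:19 UTC ≤ query < 2021-08-29 06:07 UTC
0·60 + 1 - 630 = -629 min
-629 = -1·1440 + 811; 811 = 13·60 + 31 → 13:31, 2021-08-20 - 1 day = 2021-08-19
→ 2021-08-19 13:31 NHM

2021-08-19 13:31 NHM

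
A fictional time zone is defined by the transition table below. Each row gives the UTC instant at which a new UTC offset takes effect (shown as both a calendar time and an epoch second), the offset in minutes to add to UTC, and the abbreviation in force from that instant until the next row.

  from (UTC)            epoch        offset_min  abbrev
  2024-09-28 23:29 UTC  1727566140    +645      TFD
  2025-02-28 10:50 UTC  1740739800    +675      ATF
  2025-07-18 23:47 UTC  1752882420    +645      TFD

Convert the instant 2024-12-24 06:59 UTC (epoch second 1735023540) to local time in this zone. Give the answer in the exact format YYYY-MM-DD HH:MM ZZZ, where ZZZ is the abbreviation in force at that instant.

Query: 2024-12-24 06:59 UTC
Rule 1/3 (TFD, +10:45): 2024-09-28 23:29 UTC ≤ query < 2025-02-28 10:50 UTC
6·60 + 59 + 645 = 1064 min
1064 = 0·1440 + 1064; 1064 = 17·60 + 44 → 17:44, same day
→ 2024-12-24 17:44 TFD

2024-12-24 17:44 TFD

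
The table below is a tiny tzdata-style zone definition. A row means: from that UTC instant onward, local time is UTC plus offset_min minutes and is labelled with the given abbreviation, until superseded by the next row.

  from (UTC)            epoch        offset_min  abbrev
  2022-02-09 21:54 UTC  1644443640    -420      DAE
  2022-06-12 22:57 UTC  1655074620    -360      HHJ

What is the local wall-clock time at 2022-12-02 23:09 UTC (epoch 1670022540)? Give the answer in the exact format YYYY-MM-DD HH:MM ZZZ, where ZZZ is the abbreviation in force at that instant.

2022-12-02 17:09 HHJ

Query: 2022-12-02 23:09 UTC
Rule 2/2 (HHJ, -06:00): 2022-06-12 22:57 UTC ≤ query < +∞
23·60 + 9 - 360 = 1029 min
1029 = 0·1440 + 1029; 1029 = 17·60 + 9 → 17:09, same day
→ 2022-12-02 17:09 HHJ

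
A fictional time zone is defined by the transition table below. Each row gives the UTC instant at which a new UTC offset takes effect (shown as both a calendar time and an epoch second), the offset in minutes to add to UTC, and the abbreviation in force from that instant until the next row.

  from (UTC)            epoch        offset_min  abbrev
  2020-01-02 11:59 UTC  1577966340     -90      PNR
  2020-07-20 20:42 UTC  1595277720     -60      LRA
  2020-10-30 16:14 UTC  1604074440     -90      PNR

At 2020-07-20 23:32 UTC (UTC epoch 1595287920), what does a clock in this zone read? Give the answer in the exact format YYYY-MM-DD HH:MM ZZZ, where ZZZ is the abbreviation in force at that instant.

Query: 2020-07-20 23:32 UTC
Rule 2/3 (LRA, -01:00): 2020-07-20 20:42 UTC ≤ query < 2020-10-30 16:14 UTC
23·60 + 32 - 60 = 1352 min
1352 = 0·1440 + 1352; 1352 = 22·60 + 32 → 22:32, same day
→ 2020-07-20 22:32 LRA

2020-07-20 22:32 LRA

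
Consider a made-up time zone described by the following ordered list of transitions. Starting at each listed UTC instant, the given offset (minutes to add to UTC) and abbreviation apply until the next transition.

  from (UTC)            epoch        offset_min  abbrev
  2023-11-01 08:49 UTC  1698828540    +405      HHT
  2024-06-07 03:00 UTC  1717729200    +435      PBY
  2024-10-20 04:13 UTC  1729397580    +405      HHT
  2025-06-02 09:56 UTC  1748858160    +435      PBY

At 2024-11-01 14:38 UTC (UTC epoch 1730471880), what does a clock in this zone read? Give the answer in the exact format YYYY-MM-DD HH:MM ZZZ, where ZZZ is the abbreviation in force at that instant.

Query: 2024-11-01 14:38 UTC
Rule 3/4 (HHT, +06:45): 2024-10-20 04:13 UTC ≤ query < 2025-06-02 09:56 UTC
14·60 + 38 + 405 = 1283 min
1283 = 0·1440 + 1283; 1283 = 21·60 + 23 → 21:23, same day
→ 2024-11-01 21:23 HHT

2024-11-01 21:23 HHT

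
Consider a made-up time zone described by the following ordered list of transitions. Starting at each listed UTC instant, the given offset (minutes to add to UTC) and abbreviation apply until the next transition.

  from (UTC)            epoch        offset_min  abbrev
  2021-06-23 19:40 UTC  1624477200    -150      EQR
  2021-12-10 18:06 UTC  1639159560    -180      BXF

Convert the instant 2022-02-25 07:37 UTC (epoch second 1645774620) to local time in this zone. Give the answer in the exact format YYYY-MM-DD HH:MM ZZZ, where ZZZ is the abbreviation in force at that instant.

2022-02-25 04:37 BXF

Query: 2022-02-25 07:37 UTC
Rule 2/2 (BXF, -03:00): 2021-12-10 18:06 UTC ≤ query < +∞
7·60 + 37 - 180 = 277 min
277 = 0·1440 + 277; 277 = 4·60 + 37 → 04:37, same day
→ 2022-02-25 04:37 BXF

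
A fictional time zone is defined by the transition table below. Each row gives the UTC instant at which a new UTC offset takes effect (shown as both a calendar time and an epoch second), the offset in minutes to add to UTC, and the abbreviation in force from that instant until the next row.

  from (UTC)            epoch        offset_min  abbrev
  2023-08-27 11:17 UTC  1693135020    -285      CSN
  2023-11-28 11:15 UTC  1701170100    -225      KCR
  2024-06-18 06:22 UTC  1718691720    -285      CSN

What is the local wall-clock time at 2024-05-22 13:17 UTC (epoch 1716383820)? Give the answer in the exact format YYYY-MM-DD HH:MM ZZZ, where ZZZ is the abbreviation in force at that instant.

2024-05-22 09:32 KCR

Query: 2024-05-22 13:17 UTC
Rule 2/3 (KCR, -03:45): 2023-11-28 11:15 UTC ≤ query < 2024-06-18 06:22 UTC
13·60 + 17 - 225 = 572 min
572 = 0·1440 + 572; 572 = 9·60 + 32 → 09:32, same day
→ 2024-05-22 09:32 KCR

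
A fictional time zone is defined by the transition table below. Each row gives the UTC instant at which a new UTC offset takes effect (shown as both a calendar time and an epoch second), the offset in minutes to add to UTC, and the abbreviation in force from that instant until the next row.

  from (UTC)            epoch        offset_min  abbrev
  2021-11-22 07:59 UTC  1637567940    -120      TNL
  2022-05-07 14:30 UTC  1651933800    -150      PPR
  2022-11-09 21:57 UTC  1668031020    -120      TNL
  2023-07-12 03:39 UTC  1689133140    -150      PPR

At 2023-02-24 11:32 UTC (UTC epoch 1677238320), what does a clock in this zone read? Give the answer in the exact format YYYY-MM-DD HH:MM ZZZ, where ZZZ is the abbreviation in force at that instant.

Query: 2023-02-24 11:32 UTC
Rule 3/4 (TNL, -02:00): 2022-11-09 21:57 UTC ≤ query < 2023-07-12 03:39 UTC
11·60 + 32 - 120 = 572 min
572 = 0·1440 + 572; 572 = 9·60 + 32 → 09:32, same day
→ 2023-02-24 09:32 TNL

2023-02-24 09:32 TNL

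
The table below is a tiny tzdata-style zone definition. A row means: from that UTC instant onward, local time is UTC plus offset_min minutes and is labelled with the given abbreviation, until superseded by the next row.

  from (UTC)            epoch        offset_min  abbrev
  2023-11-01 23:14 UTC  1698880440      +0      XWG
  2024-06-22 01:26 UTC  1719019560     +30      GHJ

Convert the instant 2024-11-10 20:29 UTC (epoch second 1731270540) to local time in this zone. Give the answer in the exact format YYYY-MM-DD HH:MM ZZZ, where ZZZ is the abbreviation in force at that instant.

2024-11-10 20:59 GHJ

Query: 2024-11-10 20:29 UTC
Rule 2/2 (GHJ, +00:30): 2024-06-22 01:26 UTC ≤ query < +∞
20·60 + 29 + 30 = 1259 min
1259 = 0·1440 + 1259; 1259 = 20·60 + 59 → 20:59, same day
→ 2024-11-10 20:59 GHJ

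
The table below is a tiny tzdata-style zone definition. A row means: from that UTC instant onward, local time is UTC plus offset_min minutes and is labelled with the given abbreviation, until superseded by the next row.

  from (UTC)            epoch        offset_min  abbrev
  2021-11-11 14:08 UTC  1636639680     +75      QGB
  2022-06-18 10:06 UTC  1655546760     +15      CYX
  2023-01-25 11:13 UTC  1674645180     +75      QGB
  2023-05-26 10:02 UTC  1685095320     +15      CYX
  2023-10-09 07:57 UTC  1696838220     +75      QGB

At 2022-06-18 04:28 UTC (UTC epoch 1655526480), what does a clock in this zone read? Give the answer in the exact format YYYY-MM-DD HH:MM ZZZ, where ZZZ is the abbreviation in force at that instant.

Query: 2022-06-18 04:28 UTC
Rule 1/5 (QGB, +01:15): 2021-11-11 14:08 UTC ≤ query < 2022-06-18 10:06 UTC
4·60 + 28 + 75 = 343 min
343 = 0·1440 + 343; 343 = 5·60 + 43 → 05:43, same day
→ 2022-06-18 05:43 QGB

2022-06-18 05:43 QGB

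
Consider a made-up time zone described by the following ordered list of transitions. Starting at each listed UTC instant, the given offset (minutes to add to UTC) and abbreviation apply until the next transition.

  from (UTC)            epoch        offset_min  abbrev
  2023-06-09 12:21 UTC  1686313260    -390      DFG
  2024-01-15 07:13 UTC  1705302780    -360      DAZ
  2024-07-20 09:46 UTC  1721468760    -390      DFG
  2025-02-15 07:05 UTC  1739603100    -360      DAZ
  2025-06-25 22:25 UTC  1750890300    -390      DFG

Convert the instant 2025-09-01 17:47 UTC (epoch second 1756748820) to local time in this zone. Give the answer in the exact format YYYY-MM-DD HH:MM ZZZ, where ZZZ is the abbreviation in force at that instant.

Query: 2025-09-01 17:47 UTC
Rule 5/5 (DFG, -06:30): 2025-06-25 22:25 UTC ≤ query < +∞
17·60 + 47 - 390 = 677 min
677 = 0·1440 + 677; 677 = 11·60 + 17 → 11:17, same day
→ 2025-09-01 11:17 DFG

2025-09-01 11:17 DFG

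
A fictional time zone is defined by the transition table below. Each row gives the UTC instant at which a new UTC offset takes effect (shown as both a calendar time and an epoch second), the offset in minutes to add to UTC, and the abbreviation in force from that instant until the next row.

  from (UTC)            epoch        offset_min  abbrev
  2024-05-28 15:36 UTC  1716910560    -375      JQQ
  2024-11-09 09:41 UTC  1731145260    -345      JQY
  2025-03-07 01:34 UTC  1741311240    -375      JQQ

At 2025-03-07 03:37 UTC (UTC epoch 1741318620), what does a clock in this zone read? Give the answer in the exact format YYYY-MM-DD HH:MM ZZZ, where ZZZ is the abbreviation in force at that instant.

Query: 2025-03-07 03:37 UTC
Rule 3/3 (JQQ, -06:15): 2025-03-07 01:34 UTC ≤ query < +∞
3·60 + 37 - 375 = -158 min
-158 = -1·1440 + 1282; 1282 = 21·60 + 22 → 21:22, 2025-03-07 - 1 day = 2025-03-06
→ 2025-03-06 21:22 JQQ

2025-03-06 21:22 JQQ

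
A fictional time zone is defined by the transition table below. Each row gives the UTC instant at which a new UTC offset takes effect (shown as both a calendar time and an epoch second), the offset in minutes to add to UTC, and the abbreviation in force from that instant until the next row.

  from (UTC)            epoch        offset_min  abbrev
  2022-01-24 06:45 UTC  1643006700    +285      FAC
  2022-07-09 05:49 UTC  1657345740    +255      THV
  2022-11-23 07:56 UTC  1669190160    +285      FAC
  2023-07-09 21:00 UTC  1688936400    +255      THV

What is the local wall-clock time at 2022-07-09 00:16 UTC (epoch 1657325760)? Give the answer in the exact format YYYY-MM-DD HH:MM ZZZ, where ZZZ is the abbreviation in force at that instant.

2022-07-09 05:01 FAC

Query: 2022-07-09 00:16 UTC
Rule 1/4 (FAC, +04:45): 2022-01-24 06:45 UTC ≤ query < 2022-07-09 05:49 UTC
0·60 + 16 + 285 = 301 min
301 = 0·1440 + 301; 301 = 5·60 + 1 → 05:01, same day
→ 2022-07-09 05:01 FAC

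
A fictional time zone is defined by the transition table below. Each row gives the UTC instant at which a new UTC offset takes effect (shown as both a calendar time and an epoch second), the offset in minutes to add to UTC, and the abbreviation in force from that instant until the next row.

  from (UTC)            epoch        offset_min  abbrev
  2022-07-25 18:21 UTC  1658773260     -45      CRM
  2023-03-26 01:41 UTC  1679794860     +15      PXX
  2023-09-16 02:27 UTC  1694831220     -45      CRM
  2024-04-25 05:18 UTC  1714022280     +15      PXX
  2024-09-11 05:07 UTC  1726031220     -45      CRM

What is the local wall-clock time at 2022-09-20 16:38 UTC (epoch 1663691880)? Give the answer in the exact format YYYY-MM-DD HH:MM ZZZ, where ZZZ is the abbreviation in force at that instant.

2022-09-20 15:53 CRM

Query: 2022-09-20 16:38 UTC
Rule 1/5 (CRM, -00:45): 2022-07-25 18:21 UTC ≤ query < 2023-03-26 01:41 UTC
16·60 + 38 - 45 = 953 min
953 = 0·1440 + 953; 953 = 15·60 + 53 → 15:53, same day
→ 2022-09-20 15:53 CRM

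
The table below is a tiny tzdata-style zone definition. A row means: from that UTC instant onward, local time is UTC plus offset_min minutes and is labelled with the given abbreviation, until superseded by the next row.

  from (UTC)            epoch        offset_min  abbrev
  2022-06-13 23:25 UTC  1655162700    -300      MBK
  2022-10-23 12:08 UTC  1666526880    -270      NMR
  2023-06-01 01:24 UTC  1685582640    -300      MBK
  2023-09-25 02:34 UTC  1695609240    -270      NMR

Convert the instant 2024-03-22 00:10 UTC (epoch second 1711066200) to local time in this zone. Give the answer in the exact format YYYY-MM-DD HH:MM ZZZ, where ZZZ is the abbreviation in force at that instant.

Query: 2024-03-22 00:10 UTC
Rule 4/4 (NMR, -04:30): 2023-09-25 02:34 UTC ≤ query < +∞
0·60 + 10 - 270 = -260 min
-260 = -1·1440 + 1180; 1180 = 19·60 + 40 → 19:40, 2024-03-22 - 1 day = 2024-03-21
→ 2024-03-21 19:40 NMR

2024-03-21 19:40 NMR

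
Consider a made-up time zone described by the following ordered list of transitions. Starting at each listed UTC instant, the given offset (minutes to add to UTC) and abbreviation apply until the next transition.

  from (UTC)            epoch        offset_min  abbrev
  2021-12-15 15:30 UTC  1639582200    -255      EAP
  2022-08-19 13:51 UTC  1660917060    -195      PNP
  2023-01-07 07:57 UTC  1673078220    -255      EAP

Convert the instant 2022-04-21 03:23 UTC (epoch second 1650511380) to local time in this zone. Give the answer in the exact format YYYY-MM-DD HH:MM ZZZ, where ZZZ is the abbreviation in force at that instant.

2022-04-20 23:08 EAP

Query: 2022-04-21 03:23 UTC
Rule 1/3 (EAP, -04:15): 2021-12-15 15:30 UTC ≤ query < 2022-08-19 13:51 UTC
3·60 + 23 - 255 = -52 min
-52 = -1·1440 + 1388; 1388 = 23·60 + 8 → 23:08, 2022-04-21 - 1 day = 2022-04-20
→ 2022-04-20 23:08 EAP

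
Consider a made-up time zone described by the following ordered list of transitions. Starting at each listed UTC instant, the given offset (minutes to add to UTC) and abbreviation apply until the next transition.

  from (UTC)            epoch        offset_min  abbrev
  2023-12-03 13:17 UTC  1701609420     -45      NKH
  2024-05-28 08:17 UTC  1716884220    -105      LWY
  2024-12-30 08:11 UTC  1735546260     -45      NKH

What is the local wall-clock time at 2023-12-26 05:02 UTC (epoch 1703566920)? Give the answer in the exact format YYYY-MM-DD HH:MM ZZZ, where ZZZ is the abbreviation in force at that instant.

2023-12-26 04:17 NKH

Query: 2023-12-26 05:02 UTC
Rule 1/3 (NKH, -00:45): 2023-12-03 13:17 UTC ≤ query < 2024-05-28 08:17 UTC
5·60 + 2 - 45 = 257 min
257 = 0·1440 + 257; 257 = 4·60 + 17 → 04:17, same day
→ 2023-12-26 04:17 NKH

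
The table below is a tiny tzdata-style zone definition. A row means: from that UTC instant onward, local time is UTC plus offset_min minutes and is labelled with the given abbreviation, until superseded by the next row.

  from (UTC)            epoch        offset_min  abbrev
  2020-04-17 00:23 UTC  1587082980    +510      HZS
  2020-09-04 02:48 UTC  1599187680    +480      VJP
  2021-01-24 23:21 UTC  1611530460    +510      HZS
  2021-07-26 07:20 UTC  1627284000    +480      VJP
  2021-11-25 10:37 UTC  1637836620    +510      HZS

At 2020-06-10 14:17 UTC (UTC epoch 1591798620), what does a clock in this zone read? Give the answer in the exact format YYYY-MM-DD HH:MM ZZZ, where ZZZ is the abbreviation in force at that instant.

2020-06-10 22:47 HZS

Query: 2020-06-10 14:17 UTC
Rule 1/5 (HZS, +08:30): 2020-04-17 00:23 UTC ≤ query < 2020-09-04 02:48 UTC
14·60 + 17 + 510 = 1367 min
1367 = 0·1440 + 1367; 1367 = 22·60 + 47 → 22:47, same day
→ 2020-06-10 22:47 HZS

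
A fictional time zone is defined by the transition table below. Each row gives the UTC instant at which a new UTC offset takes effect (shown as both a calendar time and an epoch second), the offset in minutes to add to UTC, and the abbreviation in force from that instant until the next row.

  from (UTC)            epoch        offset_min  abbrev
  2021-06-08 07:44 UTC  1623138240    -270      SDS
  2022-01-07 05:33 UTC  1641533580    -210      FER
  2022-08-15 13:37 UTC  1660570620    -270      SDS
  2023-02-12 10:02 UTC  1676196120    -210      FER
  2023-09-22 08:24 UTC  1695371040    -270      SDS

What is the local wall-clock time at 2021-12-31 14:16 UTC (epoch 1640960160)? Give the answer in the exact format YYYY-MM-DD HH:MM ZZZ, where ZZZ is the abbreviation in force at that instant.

Query: 2021-12-31 14:16 UTC
Rule 1/5 (SDS, -04:30): 2021-06-08 07:44 UTC ≤ query < 2022-01-07 05:33 UTC
14·60 + 16 - 270 = 586 min
586 = 0·1440 + 586; 586 = 9·60 + 46 → 09:46, same day
→ 2021-12-31 09:46 SDS

2021-12-31 09:46 SDS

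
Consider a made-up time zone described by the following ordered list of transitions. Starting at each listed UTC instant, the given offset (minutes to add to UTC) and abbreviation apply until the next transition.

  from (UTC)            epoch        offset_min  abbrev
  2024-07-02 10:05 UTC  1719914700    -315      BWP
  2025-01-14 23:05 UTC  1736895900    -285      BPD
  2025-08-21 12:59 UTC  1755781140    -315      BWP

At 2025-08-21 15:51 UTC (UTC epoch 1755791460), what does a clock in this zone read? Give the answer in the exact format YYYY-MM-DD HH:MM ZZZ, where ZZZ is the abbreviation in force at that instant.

Query: 2025-08-21 15:51 UTC
Rule 3/3 (BWP, -05:15): 2025-08-21 12:59 UTC ≤ query < +∞
15·60 + 51 - 315 = 636 min
636 = 0·1440 + 636; 636 = 10·60 + 36 → 10:36, same day
→ 2025-08-21 10:36 BWP

2025-08-21 10:36 BWP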